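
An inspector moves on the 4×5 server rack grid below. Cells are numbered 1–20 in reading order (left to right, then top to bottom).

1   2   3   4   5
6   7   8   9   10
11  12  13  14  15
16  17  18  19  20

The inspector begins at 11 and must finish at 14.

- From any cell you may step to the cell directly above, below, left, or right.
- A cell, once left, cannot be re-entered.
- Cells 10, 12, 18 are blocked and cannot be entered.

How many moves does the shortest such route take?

The Manhattan distance from 11 to 14 is |3−3| + |1−4| = 3, so at least 3 moves are needed.
That bound ignores the blocked cells. Measuring each leg by the fewest moves that actually steer around them (11→14: 5) raises the lower bound to 5.
A route of 5 moves exists: 11 → 6 → 7 → 8 → 13 → 14.
Since 5 matches that lower bound, it is optimal.

5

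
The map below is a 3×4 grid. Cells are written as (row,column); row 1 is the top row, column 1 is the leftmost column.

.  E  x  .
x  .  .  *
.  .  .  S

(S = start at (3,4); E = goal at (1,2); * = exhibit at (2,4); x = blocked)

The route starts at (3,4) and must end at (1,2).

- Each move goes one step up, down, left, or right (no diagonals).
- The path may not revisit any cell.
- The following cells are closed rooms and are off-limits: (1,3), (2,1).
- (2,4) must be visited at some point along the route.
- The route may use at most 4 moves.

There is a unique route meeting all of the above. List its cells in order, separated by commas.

(3,4), (2,4), (2,3), (2,2), (1,2)

The 4-move cap with required stops at (2,4) leaves no slack for detours.
Route from (3,4): up to (2,4), 2× left (reaching (2,2)), up to (1,2) — 4 moves in all.
Check: all required cells visited; 4 ≤ 4 moves.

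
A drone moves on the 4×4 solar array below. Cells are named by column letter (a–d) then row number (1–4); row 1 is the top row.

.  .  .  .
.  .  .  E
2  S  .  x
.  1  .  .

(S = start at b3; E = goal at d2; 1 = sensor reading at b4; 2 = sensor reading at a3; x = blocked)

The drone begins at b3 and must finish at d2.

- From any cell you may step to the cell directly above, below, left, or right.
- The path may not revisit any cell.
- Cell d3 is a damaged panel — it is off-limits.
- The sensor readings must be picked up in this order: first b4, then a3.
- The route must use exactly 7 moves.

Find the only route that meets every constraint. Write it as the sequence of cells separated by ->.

The waypoints must appear in the order b4, a3, with no cell reused.
Route from b3: down 1 to b4, left 1 to a4, up 2 to a2, right 3 to d2 — 7 moves in all.
Check: order respected (1 at step 1, 2 at step 3); 7 moves as required.

b3 -> b4 -> a4 -> a3 -> a2 -> b2 -> c2 -> d2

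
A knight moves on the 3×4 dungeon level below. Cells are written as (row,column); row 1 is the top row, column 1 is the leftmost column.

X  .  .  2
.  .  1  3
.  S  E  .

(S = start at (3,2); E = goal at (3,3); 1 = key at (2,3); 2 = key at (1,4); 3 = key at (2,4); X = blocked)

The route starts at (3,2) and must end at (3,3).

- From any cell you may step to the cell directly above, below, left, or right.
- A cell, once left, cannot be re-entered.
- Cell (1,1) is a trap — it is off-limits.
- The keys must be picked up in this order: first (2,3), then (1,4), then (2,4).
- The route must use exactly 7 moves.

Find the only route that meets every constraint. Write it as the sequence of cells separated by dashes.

The waypoints must appear in the order (2,3), (1,4), (2,4), with no cell reused.
Route from (3,2): up 1 to (2,2), right 1 to (2,3), up 1 to (1,3), right 1 to (1,4), down 2 to (3,4), left 1 to (3,3) — 7 moves in all.
Check: order respected (1 at step 2, 2 at step 4, 3 at step 5); 7 moves as required.

(3,2) - (2,2) - (2,3) - (1,3) - (1,4) - (2,4) - (3,4) - (3,3)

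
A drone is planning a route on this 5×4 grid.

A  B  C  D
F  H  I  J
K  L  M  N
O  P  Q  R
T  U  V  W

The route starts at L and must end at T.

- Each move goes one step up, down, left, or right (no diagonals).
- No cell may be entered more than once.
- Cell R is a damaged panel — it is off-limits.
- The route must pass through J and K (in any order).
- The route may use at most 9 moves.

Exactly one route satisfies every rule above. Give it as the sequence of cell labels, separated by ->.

The budget equals the shortest possible length, so every move has to be on a shortest route through the required cells.
Route from L: right 2 to N, up 1 to J, left 3 to F, down 3 to T — 9 moves in all.
Check: all required cells visited; 9 ≤ 9 moves.

L -> M -> N -> J -> I -> H -> F -> K -> O -> T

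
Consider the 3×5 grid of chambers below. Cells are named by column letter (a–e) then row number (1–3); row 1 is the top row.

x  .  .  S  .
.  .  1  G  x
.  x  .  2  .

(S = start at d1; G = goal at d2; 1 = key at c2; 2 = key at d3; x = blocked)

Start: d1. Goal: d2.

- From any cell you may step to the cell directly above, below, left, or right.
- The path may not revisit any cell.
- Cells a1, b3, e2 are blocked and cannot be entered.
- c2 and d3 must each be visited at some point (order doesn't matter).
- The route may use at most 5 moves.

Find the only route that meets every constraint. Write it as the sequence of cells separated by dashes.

d1 - c1 - c2 - c3 - d3 - d2

The 5-move cap with required stops at c2, d3 leaves no slack for detours.
Route from d1: left 1 to c1, down 2 to c3, right 1 to d3, up 1 to d2 — 5 moves in all.
Check: all required cells visited; 5 ≤ 5 moves.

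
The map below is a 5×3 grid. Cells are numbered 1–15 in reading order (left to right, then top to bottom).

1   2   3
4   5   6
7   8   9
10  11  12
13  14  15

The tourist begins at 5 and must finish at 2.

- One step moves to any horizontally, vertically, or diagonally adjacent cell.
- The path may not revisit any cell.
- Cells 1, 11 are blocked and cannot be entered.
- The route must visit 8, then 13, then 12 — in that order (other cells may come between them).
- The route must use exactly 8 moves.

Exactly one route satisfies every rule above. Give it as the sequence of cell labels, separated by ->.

5 -> 8 -> 10 -> 13 -> 14 -> 12 -> 9 -> 6 -> 2

The waypoints must appear in the order 8, 13, 12, with no cell reused.
Route from 5: down to 8, down-left to 10, down to 13, right to 14, up-right to 12, 2× up (reaching 6), up-left to 2 — 8 moves in all.
Check: order respected (8 at step 1, 13 at step 3, 12 at step 5); 8 moves as required.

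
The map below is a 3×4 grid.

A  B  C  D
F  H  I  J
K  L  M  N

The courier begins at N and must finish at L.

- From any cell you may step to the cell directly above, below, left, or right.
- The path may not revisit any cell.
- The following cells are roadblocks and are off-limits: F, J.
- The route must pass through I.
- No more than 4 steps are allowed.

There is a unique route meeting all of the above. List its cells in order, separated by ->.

The budget equals the shortest possible length, so every move has to be on a shortest route through the required cells.
Route from N: left 1 to M, up 1 to I, left 1 to H, down 1 to L — 4 moves in all.
Check: all required cells visited; 4 ≤ 4 moves.

N -> M -> I -> H -> L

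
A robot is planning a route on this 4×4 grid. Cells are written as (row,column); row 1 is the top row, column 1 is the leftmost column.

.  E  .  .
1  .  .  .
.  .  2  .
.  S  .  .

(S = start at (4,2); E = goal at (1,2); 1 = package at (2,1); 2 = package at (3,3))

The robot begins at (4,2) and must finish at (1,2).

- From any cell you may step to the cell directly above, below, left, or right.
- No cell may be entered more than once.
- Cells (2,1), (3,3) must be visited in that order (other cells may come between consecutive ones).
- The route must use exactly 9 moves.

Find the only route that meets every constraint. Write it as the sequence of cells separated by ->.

The waypoints must appear in the order (2,1), (3,3), with no cell reused.
Route from (4,2): left 1 to (4,1), up 2 to (2,1), right 1 to (2,2), down 1 to (3,2), right 1 to (3,3), up 2 to (1,3), left 1 to (1,2) — 9 moves in all.
Check: order respected (1 at step 3, 2 at step 6); 9 moves as required.

(4,2) -> (4,1) -> (3,1) -> (2,1) -> (2,2) -> (3,2) -> (3,3) -> (2,3) -> (1,3) -> (1,2)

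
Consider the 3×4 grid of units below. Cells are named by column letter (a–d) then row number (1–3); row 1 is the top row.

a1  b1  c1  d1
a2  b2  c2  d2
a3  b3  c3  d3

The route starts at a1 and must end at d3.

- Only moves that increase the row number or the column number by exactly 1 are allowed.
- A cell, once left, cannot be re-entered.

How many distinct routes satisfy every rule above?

A right/down-only route from a1 to d3 makes exactly 2 down-moves and 3 right-moves in some order.
With no other constraints that would be C(5,2) = 10 routes.
That gives 10 routes.

10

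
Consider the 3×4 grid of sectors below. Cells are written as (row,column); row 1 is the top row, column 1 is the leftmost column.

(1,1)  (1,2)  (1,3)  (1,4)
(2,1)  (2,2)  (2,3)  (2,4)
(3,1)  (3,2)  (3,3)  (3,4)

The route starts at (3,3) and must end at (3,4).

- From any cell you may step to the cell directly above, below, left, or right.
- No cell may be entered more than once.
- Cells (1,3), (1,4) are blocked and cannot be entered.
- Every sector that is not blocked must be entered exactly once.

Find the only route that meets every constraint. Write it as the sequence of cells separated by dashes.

Need to visit all 10 open cells exactly once, starting at (3,3) and ending at (3,4).
Cell (1,1) has only two open neighbours ((2,1) and (1,2)), so the path must pass straight through it: one of those is the cell it's entered from and the other is where it exits.
Route from (3,3): 2× left (reaching (3,1)), 2× up (reaching (1,1)), right to (1,2), down to (2,2), 2× right (reaching (2,4)), down to (3,4) — 9 moves in all.
Check: all 10 open cells covered.

(3,3) - (3,2) - (3,1) - (2,1) - (1,1) - (1,2) - (2,2) - (2,3) - (2,4) - (3,4)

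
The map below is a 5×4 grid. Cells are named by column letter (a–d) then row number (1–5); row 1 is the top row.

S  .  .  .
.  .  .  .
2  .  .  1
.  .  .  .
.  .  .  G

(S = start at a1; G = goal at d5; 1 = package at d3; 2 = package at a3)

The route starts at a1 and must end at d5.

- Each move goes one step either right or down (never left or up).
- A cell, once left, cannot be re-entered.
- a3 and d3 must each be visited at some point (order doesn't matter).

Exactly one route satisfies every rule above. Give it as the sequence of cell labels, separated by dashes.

Moves only go right or down, so the column and row indices never decrease.
Route from a1: down 2 to a3, right 3 to d3, down 2 to d5 — 7 moves in all.
Check: all required cells visited.

a1 - a2 - a3 - b3 - c3 - d3 - d4 - d5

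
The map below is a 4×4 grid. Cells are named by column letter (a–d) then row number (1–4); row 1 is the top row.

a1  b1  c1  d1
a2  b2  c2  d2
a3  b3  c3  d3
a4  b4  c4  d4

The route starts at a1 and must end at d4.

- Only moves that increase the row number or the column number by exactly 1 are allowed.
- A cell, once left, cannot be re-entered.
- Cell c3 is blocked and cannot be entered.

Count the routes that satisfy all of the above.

8

A right/down-only route from a1 to d4 makes exactly 3 down-moves and 3 right-moves in some order.
With no other constraints that would be C(6,3) = 20 routes.
Subtract routes through each blocked cell (inclusion–exclusion for overlaps): − through c3: 12 → 8.
That gives 8 routes.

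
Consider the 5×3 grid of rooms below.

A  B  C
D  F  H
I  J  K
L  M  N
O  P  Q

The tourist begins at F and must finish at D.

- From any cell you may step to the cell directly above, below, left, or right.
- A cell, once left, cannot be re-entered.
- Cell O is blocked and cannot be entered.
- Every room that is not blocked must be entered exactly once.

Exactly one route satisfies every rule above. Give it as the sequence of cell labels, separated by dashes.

Need to visit all 14 open cells exactly once, starting at F and ending at D.
Route from F: down to J, left to I, down to L, right to M, down to P, right to Q, 4× up (reaching C), 2× left (reaching A), down to D — 13 moves in all.
Check: all 14 open cells covered.

F - J - I - L - M - P - Q - N - K - H - C - B - A - D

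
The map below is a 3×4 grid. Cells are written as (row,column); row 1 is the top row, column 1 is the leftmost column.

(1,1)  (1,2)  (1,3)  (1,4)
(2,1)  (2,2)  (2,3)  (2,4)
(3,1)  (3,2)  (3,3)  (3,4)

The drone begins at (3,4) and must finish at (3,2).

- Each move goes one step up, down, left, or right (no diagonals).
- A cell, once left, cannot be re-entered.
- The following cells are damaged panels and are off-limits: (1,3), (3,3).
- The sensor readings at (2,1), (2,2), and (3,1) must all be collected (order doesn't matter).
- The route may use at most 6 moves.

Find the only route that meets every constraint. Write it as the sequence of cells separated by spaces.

Any route must reach (2,1), (2,2), and (3,1) and still end at (3,2) within 6 moves, so the order of the required stops is forced.
Route from (3,4): up 1 to (2,4), left 3 to (2,1), down 1 to (3,1), right 1 to (3,2) — 6 moves in all.
Check: all required cells visited; 6 ≤ 6 moves.

(3,4) (2,4) (2,3) (2,2) (2,1) (3,1) (3,2)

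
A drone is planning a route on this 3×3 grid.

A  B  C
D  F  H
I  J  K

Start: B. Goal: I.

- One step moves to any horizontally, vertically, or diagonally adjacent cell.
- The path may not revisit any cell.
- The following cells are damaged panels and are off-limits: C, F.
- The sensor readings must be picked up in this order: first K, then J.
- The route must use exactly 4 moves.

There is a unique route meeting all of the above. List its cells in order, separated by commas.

B, H, K, J, I

The waypoints must appear in the order K, J, with no cell reused.
Route from B: down-right to H, down to K, 2× left (reaching I) — 4 moves in all.
Check: order respected (K at step 2, J at step 3); 4 moves as required.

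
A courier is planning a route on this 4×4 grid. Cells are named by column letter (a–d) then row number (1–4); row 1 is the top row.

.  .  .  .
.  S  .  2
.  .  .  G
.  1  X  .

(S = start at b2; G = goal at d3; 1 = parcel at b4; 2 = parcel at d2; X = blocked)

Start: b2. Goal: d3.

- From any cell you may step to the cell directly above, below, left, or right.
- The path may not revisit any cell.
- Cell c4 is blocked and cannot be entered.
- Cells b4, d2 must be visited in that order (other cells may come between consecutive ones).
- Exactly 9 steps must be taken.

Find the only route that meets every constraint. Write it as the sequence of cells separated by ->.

b2 -> a2 -> a3 -> a4 -> b4 -> b3 -> c3 -> c2 -> d2 -> d3

The waypoints must appear in the order b4, d2, with no cell reused.
Route from b2: left to a2, 2× down (reaching a4), right to b4, up to b3, right to c3, up to c2, right to d2, down to d3 — 9 moves in all.
Check: order respected (1 at step 4, 2 at step 8); 9 moves as required.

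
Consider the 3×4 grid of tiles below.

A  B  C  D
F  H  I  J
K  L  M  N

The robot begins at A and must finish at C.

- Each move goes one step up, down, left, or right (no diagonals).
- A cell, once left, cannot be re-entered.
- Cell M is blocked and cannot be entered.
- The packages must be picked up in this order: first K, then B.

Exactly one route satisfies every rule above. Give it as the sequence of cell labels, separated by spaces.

A F K L H B C

The waypoints must appear in the order K, B, with no cell reused.
Route from A: 2× down (reaching K), right to L, 2× up (reaching B), right to C — 6 moves in all.
Check: order respected (K at step 2, B at step 5).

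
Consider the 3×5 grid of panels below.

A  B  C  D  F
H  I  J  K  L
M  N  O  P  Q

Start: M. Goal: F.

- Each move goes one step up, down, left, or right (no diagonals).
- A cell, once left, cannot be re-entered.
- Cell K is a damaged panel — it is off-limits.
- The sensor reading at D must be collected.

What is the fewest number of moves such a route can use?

6

Any route passes through D somewhere between M and F. Summing Manhattan distances along the two legs (M → D → F) gives a lower bound of 5 + 1 = 6 moves.
A route of 6 moves achieves this: M → H → A → B → C → D → F.
Since 6 matches the lower bound, it is optimal.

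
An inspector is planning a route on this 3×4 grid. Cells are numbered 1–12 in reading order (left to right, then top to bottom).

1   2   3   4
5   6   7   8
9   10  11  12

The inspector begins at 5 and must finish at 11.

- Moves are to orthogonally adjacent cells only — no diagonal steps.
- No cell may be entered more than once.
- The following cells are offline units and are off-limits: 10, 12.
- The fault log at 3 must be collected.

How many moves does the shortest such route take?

Any route passes through 3 somewhere between 5 and 11. Summing Manhattan distances along the two legs (5 → 3 → 11) gives a lower bound of 3 + 2 = 5 moves.
A route of 5 moves achieves this: 5 → 1 → 2 → 3 → 7 → 11.
Since 5 matches the lower bound, it is optimal.

5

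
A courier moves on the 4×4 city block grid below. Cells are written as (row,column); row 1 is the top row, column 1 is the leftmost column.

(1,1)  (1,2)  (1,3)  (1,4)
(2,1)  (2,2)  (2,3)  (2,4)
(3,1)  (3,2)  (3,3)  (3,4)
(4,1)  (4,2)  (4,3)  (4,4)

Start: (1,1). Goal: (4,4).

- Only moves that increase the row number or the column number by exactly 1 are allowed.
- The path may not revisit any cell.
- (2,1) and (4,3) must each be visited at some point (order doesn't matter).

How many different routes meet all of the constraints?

6

A right/down-only route from (1,1) to (4,4) makes exactly 3 down-moves and 3 right-moves in some order.
With no other constraints that would be C(6,3) = 20 routes.
A monotone route can only reach the required cells in the order (2,1), (4,3), so split there and multiply the segment counts: (1,1)→(2,1): 1; (2,1)→(4,3): 6; (4,3)→(4,4): 1; product = 6.
That gives 6 routes.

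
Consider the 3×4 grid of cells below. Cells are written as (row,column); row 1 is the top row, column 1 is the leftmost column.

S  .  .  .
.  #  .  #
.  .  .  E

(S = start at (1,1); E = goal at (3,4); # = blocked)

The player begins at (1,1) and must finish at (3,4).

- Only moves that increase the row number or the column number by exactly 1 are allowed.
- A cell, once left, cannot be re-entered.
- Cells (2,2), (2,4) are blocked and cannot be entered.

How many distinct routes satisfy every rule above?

A right/down-only route from (1,1) to (3,4) makes exactly 2 down-moves and 3 right-moves in some order.
With no other constraints that would be C(5,2) = 10 routes.
Subtract routes through each blocked cell (inclusion–exclusion for overlaps): − through (2,2): 6 − through (2,4): 4 + through (2,2)&(2,4): 2 → 2.
That gives 2 routes.

2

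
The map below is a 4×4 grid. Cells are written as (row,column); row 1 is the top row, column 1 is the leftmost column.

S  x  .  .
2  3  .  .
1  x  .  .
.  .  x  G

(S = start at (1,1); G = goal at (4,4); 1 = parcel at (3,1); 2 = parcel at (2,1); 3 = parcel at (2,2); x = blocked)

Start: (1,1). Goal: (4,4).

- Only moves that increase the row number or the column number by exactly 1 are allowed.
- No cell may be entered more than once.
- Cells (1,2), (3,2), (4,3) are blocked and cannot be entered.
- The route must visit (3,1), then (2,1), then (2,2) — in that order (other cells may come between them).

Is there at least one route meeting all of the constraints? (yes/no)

(2,1) lies above (3,1), so going from (3,1) to (2,1) would need an upward move — but moves only go right/down, so (3,1) cannot be visited before (2,1).

no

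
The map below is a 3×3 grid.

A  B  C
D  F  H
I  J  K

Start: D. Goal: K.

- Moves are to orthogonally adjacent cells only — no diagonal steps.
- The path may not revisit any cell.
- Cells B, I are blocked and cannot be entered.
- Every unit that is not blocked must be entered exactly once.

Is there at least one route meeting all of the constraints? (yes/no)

Cell A has only one open neighbour but is neither the start nor the goal, so a Hamiltonian route would have to both enter and leave it through the same neighbour — impossible without revisiting.

no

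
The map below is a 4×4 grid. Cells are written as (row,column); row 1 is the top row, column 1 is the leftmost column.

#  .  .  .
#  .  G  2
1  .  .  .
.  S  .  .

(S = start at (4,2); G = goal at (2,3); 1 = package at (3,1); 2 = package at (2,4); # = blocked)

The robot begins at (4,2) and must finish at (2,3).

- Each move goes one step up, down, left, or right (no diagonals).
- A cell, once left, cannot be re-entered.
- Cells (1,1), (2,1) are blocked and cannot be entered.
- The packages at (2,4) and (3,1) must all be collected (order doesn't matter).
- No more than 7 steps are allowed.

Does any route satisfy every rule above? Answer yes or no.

yes

One route that works: (4,2) → (4,1) → (3,1) → (3,2) → (3,3) → (3,4) → (2,4) → (2,3).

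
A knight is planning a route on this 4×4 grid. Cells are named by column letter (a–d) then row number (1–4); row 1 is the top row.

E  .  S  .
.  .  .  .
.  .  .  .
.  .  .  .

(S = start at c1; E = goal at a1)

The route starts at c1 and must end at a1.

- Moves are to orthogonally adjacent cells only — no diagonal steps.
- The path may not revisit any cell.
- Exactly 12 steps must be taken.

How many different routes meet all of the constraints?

50

Need simple routes of exactly 12 moves from c1 to a1 (Manhattan distance 2, so 5 moves are spent on a detour and 5 undoing it).
Branch systematically from the start, pruning whenever the remaining move budget drops below the Manhattan distance to a1 or differs from it in parity. Grouping the completions by first move — via c2: 16; via b1: 9; via d1: 25 — and summing: 16 + 9 + 25 = 50.
That gives 50 routes.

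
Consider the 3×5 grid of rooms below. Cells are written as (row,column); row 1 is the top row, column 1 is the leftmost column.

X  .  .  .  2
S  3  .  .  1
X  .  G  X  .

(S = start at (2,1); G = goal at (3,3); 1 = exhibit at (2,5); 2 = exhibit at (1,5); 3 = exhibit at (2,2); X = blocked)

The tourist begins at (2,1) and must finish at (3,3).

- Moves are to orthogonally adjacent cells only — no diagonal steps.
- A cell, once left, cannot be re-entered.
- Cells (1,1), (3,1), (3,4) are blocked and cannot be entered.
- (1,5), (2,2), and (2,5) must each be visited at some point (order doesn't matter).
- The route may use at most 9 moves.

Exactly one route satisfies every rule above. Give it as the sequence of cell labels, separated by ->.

(2,1) -> (2,2) -> (1,2) -> (1,3) -> (1,4) -> (1,5) -> (2,5) -> (2,4) -> (2,3) -> (3,3)

The budget equals the shortest possible length, so every move has to be on a shortest route through the required cells.
Route from (2,1): right to (2,2), up to (1,2), 3× right (reaching (1,5)), down to (2,5), 2× left (reaching (2,3)), down to (3,3) — 9 moves in all.
Check: all required cells visited; 9 ≤ 9 moves.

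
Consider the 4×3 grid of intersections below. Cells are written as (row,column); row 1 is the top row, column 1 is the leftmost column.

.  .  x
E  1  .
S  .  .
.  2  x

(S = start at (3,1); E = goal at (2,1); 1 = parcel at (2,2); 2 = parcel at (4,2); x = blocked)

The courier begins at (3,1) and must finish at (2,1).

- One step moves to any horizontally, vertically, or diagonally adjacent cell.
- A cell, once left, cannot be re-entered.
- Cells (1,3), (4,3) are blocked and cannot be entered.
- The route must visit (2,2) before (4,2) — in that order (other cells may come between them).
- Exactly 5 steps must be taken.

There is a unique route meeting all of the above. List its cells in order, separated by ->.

The waypoints must appear in the order (2,2), (4,2), with no cell reused.
Route from (3,1): up-right 1 to (2,2), down-right 1 to (3,3), down-left 1 to (4,2), up 1 to (3,2), up-left 1 to (2,1) — 5 moves in all.
Check: order respected (1 at step 1, 2 at step 3); 5 moves as required.

(3,1) -> (2,2) -> (3,3) -> (4,2) -> (3,2) -> (2,1)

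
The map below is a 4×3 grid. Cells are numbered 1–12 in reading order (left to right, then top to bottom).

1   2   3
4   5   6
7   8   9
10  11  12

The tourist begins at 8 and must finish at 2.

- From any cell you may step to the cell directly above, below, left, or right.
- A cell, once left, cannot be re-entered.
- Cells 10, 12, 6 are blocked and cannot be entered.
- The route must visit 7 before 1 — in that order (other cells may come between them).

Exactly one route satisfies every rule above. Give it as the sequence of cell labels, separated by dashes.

8 - 7 - 4 - 1 - 2

The waypoints must appear in the order 7, 1, with no cell reused.
Route from 8: left 1 to 7, up 2 to 1, right 1 to 2 — 4 moves in all.
Check: order respected (7 at step 1, 1 at step 3).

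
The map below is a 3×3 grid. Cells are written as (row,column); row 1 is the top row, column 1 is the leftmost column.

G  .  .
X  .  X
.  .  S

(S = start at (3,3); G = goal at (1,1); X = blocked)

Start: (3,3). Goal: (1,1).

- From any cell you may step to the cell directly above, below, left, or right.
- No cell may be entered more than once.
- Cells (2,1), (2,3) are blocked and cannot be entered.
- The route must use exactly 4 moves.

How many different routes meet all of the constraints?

Need simple routes of exactly 4 moves from (3,3) to (1,1) (Manhattan distance 4, so 0 moves are spent on a detour and 0 undoing it).
Enumerating: (3,3) (3,2) (2,2) (1,2) (1,1).
That gives 1 route.

1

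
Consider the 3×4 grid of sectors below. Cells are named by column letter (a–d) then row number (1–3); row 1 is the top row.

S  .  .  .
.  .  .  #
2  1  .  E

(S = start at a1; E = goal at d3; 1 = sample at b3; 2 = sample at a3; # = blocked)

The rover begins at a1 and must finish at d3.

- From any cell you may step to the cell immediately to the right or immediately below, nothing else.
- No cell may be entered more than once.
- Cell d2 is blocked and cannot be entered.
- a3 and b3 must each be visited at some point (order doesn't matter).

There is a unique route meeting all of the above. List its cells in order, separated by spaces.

a1 a2 a3 b3 c3 d3

Moves only go right or down, so the column and row indices never decrease.
Route from a1: 2× down (reaching a3), 3× right (reaching d3) — 5 moves in all.
Check: all required cells visited.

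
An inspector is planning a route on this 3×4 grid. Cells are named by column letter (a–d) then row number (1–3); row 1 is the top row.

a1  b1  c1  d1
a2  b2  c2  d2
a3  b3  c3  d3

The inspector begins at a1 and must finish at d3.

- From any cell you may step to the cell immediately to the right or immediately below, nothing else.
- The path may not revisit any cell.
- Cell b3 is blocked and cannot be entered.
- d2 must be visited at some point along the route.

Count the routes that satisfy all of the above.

A right/down-only route from a1 to d3 makes exactly 2 down-moves and 3 right-moves in some order.
With no other constraints that would be C(5,2) = 10 routes.
Split at d2 and multiply the segment counts (each segment already excludes blocked cells): a1→d2: 4; d2→d3: 1; product = 4.
That gives 4 routes.

4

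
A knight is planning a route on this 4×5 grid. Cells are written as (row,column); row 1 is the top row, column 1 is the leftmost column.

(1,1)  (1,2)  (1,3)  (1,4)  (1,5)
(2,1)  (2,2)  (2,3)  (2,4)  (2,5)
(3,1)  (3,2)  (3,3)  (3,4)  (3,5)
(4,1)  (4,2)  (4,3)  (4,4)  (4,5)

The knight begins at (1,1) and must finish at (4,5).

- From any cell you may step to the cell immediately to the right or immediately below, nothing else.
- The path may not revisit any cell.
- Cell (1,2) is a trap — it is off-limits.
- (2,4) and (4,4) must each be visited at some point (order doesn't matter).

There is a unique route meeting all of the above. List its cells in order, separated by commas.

(1,1), (2,1), (2,2), (2,3), (2,4), (3,4), (4,4), (4,5)

Moves only go right or down, so the column and row indices never decrease.
Route from (1,1): down 1 to (2,1), right 3 to (2,4), down 2 to (4,4), right 1 to (4,5) — 7 moves in all.
Check: all required cells visited.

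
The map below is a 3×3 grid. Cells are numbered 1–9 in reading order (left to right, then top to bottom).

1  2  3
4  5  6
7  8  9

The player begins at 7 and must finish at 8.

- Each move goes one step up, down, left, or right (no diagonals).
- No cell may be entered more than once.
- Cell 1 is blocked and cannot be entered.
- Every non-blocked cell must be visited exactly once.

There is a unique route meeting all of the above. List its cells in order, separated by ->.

7 -> 4 -> 5 -> 2 -> 3 -> 6 -> 9 -> 8

Need to visit all 8 open cells exactly once, starting at 7 and ending at 8.
Cell 4 has only two open neighbours (7 and 5), so the path must pass straight through it: one of those is the cell it's entered from and the other is where it exits.
Route from 7: up 1 to 4, right 1 to 5, up 1 to 2, right 1 to 3, down 2 to 9, left 1 to 8 — 7 moves in all.
Check: all 8 open cells covered.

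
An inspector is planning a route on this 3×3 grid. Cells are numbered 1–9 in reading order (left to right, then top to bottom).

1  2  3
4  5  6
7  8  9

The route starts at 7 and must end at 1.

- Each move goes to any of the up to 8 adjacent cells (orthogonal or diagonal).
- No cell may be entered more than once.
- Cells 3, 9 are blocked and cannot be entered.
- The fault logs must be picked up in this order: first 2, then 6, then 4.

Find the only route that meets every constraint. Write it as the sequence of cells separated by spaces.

The waypoints must appear in the order 2, 6, 4, with no cell reused.
Route from 7: up-right 1 to 5, up 1 to 2, down-right 1 to 6, down-left 1 to 8, up-left 1 to 4, up 1 to 1 — 6 moves in all.
Check: order respected (2 at step 2, 6 at step 3, 4 at step 5).

7 5 2 6 8 4 1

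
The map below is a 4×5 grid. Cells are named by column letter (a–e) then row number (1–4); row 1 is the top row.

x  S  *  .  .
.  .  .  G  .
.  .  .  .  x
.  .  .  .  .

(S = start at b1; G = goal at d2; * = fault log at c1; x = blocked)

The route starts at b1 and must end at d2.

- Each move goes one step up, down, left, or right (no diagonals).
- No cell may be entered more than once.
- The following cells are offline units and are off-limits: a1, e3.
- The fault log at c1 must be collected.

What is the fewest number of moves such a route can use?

3

Any route passes through c1 somewhere between b1 and d2. Summing Manhattan distances along the two legs (b1 → c1 → d2) gives a lower bound of 1 + 2 = 3 moves.
A route of 3 moves achieves this: b1 → c1 → c2 → d2.
Since 3 matches the lower bound, it is optimal.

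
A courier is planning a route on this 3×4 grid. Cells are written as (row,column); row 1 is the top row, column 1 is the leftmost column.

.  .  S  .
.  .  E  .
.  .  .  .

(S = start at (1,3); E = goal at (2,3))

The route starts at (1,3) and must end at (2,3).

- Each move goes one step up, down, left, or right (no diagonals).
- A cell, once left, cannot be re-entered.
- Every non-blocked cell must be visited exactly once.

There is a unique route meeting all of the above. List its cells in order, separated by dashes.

Need to visit all 12 open cells exactly once, starting at (1,3) and ending at (2,3).
Route from (1,3): right to (1,4), 2× down (reaching (3,4)), 3× left (reaching (3,1)), 2× up (reaching (1,1)), right to (1,2), down to (2,2), right to (2,3) — 11 moves in all.
Check: all 12 open cells covered.

(1,3) - (1,4) - (2,4) - (3,4) - (3,3) - (3,2) - (3,1) - (2,1) - (1,1) - (1,2) - (2,2) - (2,3)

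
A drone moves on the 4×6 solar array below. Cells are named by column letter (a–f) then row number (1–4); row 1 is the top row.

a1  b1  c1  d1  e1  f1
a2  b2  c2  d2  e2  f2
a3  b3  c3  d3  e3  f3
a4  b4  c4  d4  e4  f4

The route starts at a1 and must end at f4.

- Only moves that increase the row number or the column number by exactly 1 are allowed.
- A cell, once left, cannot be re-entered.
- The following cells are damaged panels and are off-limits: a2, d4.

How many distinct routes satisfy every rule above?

A right/down-only route from a1 to f4 makes exactly 3 down-moves and 5 right-moves in some order.
With no other constraints that would be C(8,3) = 56 routes.
Subtract routes through each blocked cell (inclusion–exclusion for overlaps): − through a2: 21 − through d4: 20 + through a2&d4: 10 → 25.
That gives 25 routes.

25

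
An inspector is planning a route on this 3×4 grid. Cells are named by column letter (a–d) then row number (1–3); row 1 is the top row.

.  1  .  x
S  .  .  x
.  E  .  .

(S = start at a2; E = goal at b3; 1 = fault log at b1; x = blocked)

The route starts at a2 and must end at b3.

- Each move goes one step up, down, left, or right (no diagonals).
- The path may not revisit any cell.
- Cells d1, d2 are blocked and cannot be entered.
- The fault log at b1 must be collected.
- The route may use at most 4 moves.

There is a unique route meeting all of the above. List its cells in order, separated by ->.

a2 -> a1 -> b1 -> b2 -> b3

Any route must reach b1 and still end at b3 within 4 moves, so the order of the required stops is forced.
Route from a2: up to a1, right to b1, 2× down (reaching b3) — 4 moves in all.
Check: all required cells visited; 4 ≤ 4 moves.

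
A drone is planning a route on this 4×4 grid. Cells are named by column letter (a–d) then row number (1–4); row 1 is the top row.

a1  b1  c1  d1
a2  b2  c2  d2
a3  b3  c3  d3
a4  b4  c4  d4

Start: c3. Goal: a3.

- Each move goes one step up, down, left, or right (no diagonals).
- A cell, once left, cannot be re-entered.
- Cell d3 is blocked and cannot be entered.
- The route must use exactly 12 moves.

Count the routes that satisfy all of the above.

2

Need simple routes of exactly 12 moves from c3 to a3 (Manhattan distance 2, so 5 moves are spent on a detour and 5 undoing it).
Enumerating: c3 c2 d2 d1 c1 b1 a1 a2 b2 b3 b4 a4 a3 | c3 c4 b4 b3 b2 c2 d2 d1 c1 b1 a1 a2 a3.
That gives 2 routes.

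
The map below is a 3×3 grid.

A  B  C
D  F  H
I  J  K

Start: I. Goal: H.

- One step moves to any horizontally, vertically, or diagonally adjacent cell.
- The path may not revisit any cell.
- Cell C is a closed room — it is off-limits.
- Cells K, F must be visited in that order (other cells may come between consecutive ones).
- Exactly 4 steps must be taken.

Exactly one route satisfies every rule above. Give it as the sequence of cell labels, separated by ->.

I -> J -> K -> F -> H

The waypoints must appear in the order K, F, with no cell reused.
Route from I: right 2 to K, up-left 1 to F, right 1 to H — 4 moves in all.
Check: order respected (K at step 2, F at step 3); 4 moves as required.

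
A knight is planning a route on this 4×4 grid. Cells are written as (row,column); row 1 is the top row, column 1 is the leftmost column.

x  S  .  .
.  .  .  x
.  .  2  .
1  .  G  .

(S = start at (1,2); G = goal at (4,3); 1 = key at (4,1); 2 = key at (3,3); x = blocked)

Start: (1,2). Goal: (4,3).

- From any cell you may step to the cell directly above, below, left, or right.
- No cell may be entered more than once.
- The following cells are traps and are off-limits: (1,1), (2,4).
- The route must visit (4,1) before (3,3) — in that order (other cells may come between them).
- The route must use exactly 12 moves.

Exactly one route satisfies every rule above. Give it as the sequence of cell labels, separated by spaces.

The waypoints must appear in the order (4,1), (3,3), with no cell reused.
Route from (1,2): right 1 to (1,3), down 1 to (2,3), left 2 to (2,1), down 2 to (4,1), right 1 to (4,2), up 1 to (3,2), right 2 to (3,4), down 1 to (4,4), left 1 to (4,3) — 12 moves in all.
Check: order respected (1 at step 6, 2 at step 9); 12 moves as required.

(1,2) (1,3) (2,3) (2,2) (2,1) (3,1) (4,1) (4,2) (3,2) (3,3) (3,4) (4,4) (4,3)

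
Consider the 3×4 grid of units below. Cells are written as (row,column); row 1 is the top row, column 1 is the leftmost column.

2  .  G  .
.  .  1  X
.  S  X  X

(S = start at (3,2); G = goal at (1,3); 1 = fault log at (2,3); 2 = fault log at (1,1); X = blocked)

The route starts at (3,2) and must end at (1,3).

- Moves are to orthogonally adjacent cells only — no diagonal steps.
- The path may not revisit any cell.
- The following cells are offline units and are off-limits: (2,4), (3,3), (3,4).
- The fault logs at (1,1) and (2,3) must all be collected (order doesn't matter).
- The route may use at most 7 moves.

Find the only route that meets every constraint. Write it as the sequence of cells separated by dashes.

The 7-move cap with required stops at (1,1), (2,3) leaves no slack for detours.
Route from (3,2): left 1 to (3,1), up 2 to (1,1), right 1 to (1,2), down 1 to (2,2), right 1 to (2,3), up 1 to (1,3) — 7 moves in all.
Check: all required cells visited; 7 ≤ 7 moves.

(3,2) - (3,1) - (2,1) - (1,1) - (1,2) - (2,2) - (2,3) - (1,3)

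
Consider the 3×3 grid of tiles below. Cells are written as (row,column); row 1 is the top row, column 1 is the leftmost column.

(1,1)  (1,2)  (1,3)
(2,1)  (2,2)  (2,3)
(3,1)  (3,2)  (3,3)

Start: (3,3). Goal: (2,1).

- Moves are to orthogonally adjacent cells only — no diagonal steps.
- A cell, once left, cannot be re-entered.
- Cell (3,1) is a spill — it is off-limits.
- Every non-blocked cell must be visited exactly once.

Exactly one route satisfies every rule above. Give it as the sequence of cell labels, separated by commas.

(3,3), (3,2), (2,2), (2,3), (1,3), (1,2), (1,1), (2,1)

Need to visit all 8 open cells exactly once, starting at (3,3) and ending at (2,1).
Route from (3,3): left 1 to (3,2), up 1 to (2,2), right 1 to (2,3), up 1 to (1,3), left 2 to (1,1), down 1 to (2,1) — 7 moves in all.
Check: all 8 open cells covered.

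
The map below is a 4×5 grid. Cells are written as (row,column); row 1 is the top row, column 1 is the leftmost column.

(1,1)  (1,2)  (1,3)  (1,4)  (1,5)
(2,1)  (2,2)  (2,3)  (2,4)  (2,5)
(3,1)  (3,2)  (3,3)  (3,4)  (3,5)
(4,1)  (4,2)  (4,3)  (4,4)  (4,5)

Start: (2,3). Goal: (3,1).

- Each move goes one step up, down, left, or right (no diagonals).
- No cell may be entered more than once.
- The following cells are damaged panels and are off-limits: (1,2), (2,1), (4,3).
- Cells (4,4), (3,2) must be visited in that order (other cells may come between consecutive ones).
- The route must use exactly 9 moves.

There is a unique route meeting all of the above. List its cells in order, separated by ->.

(2,3) -> (2,4) -> (2,5) -> (3,5) -> (4,5) -> (4,4) -> (3,4) -> (3,3) -> (3,2) -> (3,1)

The waypoints must appear in the order (4,4), (3,2), with no cell reused.
Route from (2,3): 2× right (reaching (2,5)), 2× down (reaching (4,5)), left to (4,4), up to (3,4), 3× left (reaching (3,1)) — 9 moves in all.
Check: order respected ((4,4) at step 5, (3,2) at step 8); 9 moves as required.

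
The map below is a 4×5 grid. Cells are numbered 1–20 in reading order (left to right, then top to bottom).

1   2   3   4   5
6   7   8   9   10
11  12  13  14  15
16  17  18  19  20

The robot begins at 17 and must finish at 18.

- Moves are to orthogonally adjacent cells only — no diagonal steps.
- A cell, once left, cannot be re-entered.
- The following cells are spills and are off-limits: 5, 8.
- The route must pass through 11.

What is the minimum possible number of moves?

5

Any route passes through 11 somewhere between 17 and 18. Summing Manhattan distances along the two legs (17 → 11 → 18) gives a lower bound of 2 + 3 = 5 moves.
A route of 5 moves achieves this: 17 → 16 → 11 → 12 → 13 → 18.
Since 5 matches the lower bound, it is optimal.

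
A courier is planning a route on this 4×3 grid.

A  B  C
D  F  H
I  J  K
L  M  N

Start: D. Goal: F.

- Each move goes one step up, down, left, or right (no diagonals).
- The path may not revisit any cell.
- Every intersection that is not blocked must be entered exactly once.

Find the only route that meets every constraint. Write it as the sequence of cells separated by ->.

Need to visit all 12 open cells exactly once, starting at D and ending at F.
Cell N has only two open neighbours (K and M), so the path must pass straight through it: one of those is the cell it's entered from and the other is where it exits.
Route from D: up 1 to A, right 2 to C, down 3 to N, left 2 to L, up 1 to I, right 1 to J, up 1 to F — 11 moves in all.
Check: all 12 open cells covered.

D -> A -> B -> C -> H -> K -> N -> M -> L -> I -> J -> F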